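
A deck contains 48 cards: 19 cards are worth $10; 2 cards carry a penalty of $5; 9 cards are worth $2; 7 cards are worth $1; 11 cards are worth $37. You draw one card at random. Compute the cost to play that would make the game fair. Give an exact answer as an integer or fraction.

51/4 dollars

E[payout] = (19/48)·10 + (2/48)·(-5) + (9/48)·2 + (7/48)·1 + (11/48)·37 = 51/4
Fair fee = E[payout] = 51/4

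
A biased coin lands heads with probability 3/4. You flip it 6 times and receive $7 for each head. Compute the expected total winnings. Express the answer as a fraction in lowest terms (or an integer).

63/2 dollars

E[#heads] = 6·3/4 = 9/2 (linearity over flips).
E[winnings] = 7·9/2 = 63/2.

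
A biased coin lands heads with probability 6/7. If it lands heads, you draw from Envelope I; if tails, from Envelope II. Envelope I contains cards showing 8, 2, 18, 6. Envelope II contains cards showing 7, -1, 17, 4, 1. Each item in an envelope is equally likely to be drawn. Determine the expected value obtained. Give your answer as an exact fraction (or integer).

E[X | Envelope I] = (8 + 2 + 18 + 6)/4 = 17/2
E[X | Envelope II] = (7 − 1 + 17 + 4 + 1)/5 = 28/5
E[X] = (6/7)·17/2 + (1/7)·28/5 = 283/35

283/35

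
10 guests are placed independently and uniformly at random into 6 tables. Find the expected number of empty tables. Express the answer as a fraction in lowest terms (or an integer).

9765625/10077696

Let Xⱼ=1 if table j is empty. P(Xⱼ=1) = ((6-1)/6)^10 = 9765625/60466176.
By linearity, E[#empty] = 6·9765625/60466176 = 9765625/10077696.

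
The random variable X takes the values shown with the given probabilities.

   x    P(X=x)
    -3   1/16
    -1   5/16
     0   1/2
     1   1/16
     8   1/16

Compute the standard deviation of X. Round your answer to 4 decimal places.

2.2212

E[X] = 1/16, E[X²] = 79/16
Var(X) = E[X²] − (E[X])² = 79/16 − 1/256 = 1263/256
SD(X) = √(1263/256) ≈ 2.2212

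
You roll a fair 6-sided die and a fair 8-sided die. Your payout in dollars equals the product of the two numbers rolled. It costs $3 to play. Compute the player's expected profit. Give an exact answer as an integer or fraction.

Distribution of the product of the two numbers rolled: 1 w.p. 1/48, 2 w.p. 1/24, 3 w.p. 1/24, 4 w.p. 1/16, 5 w.p. 1/24, 6 w.p. 1/12, …
E[payout] = (1/48)·1 + (1/24)·2 + (1/24)·3 + (1/16)·4 + (1/24)·5 + (1/12)·6 + (1/48)·7 + (1/16)·8 + (1/48)·9 + (1/24)·10 + (1/12)·12 + (1/48)·14 + (1/24)·15 + (1/24)·16 + (1/24)·18 + (1/24)·20 + (1/48)·21 + (1/16)·24 + (1/48)·25 + (1/48)·28 + (1/24)·30 + (1/48)·32 + (1/48)·35 + (1/48)·36 + (1/48)·40 + (1/48)·42 + (1/48)·48 = 63/4
Expected profit = 63/4 − 3 = 51/4

51/4 dollars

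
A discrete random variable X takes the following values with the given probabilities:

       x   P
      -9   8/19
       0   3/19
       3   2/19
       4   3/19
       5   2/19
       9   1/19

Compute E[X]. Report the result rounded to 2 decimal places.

E[X] = (8/19)·(-9) + (3/19)·0 + (2/19)·3 + (3/19)·4 + (2/19)·5 + (1/19)·9
     = -35/19 ≈ -1.84

-1.84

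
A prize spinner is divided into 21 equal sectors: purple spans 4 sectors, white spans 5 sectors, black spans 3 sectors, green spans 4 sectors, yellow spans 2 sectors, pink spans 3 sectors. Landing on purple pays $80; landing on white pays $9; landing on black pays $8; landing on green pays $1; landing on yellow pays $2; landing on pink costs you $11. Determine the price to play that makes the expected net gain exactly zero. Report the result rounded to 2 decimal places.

$17.33

E[payout] = (4/21)·80 + (5/21)·9 + (3/21)·8 + (4/21)·1 + (2/21)·2 + (3/21)·(-11) = 52/3
Fair fee = E[payout] = 52/3 ≈ $17.33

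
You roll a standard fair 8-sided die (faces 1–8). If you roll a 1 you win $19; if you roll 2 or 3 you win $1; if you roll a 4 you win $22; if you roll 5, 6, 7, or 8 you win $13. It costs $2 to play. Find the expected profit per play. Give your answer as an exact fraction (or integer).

79/8 dollars

E[payout] = (1/4)·1 + (1/2)·13 + (1/8)·19 + (1/8)·22 = 95/8
Expected profit = 95/8 − 2 = 79/8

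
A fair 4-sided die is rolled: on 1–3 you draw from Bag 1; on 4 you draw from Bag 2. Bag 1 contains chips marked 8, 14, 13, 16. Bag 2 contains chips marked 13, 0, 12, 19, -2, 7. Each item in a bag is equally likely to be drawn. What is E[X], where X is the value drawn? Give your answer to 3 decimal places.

E[X | Bag 1] = (8 + 14 + 13 + 16)/4 = 51/4
E[X | Bag 2] = (13 + 0 + 12 + 19 − 2 + 7)/6 = 49/6
E[X] = (3/4)·51/4 + (1/4)·49/6 = 557/48 ≈ 11.604

11.604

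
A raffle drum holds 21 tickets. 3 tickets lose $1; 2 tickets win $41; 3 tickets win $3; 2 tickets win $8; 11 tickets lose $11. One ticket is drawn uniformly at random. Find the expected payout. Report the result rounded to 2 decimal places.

E[payout] = (3/21)·(-1) + (2/21)·41 + (3/21)·3 + (2/21)·8 + (11/21)·(-11) = -17/21
≈ -$0.81

-$0.81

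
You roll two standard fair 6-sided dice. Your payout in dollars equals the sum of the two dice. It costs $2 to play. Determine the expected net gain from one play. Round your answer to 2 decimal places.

Distribution of the sum of the two dice: 2 w.p. 1/36, 3 w.p. 1/18, 4 w.p. 1/12, 5 w.p. 1/9, 6 w.p. 5/36, 7 w.p. 1/6, …
E[payout] = (1/36)·2 + (1/18)·3 + (1/12)·4 + (1/9)·5 + (5/36)·6 + (1/6)·7 + (5/36)·8 + (1/9)·9 + (1/12)·10 + (1/18)·11 + (1/36)·12 = 7
Expected profit = 7 − 2 = 5 ≈ $5.00

$5.00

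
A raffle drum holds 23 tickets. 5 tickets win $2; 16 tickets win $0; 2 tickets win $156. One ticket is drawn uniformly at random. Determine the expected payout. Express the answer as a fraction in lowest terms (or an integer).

E[payout] = (5/23)·2 + (16/23)·0 + (2/23)·156 = 14

$14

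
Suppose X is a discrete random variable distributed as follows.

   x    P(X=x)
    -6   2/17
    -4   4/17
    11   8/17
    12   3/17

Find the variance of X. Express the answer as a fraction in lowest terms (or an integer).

E[X] = (2/17)·(-6) + (4/17)·(-4) + (8/17)·11 + (3/17)·12 = 96/17
E[X²] = (2/17)·36 + (4/17)·16 + (8/17)·121 + (3/17)·144 = 1536/17
Var(X) = 1536/17 − (96/17)² = 16896/289

16896/289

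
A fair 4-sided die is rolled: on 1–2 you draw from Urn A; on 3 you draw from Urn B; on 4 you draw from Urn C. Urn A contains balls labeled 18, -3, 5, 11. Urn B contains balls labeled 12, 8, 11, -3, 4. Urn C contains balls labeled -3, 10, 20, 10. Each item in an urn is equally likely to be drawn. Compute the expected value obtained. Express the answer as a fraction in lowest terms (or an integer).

E[X | Urn A] = (18 − 3 + 5 + 11)/4 = 31/4
E[X | Urn B] = (12 + 8 + 11 − 3 + 4)/5 = 32/5
E[X | Urn C] = (-3 + 10 + 20 + 10)/4 = 37/4
E[X] = (1/2)·31/4 + (1/4)·32/5 + (1/4)·37/4 = 623/80

623/80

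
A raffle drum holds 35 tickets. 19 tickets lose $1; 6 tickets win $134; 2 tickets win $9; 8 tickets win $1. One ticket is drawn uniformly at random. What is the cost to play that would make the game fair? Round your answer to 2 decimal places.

E[payout] = (19/35)·(-1) + (6/35)·134 + (2/35)·9 + (8/35)·1 = 811/35
Fair fee = E[payout] = 811/35 ≈ $23.17

$23.17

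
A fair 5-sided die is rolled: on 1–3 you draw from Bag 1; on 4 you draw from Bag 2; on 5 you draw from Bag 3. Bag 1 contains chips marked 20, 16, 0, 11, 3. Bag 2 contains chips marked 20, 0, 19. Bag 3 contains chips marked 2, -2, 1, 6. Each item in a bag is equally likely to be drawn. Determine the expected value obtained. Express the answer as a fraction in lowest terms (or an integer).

179/20

E[X | Bag 1] = (20 + 16 + 0 + 11 + 3)/5 = 10
E[X | Bag 2] = (20 + 0 + 19)/3 = 13
E[X | Bag 3] = (2 − 2 + 1 + 6)/4 = 7/4
E[X] = (3/5)·10 + (1/5)·13 + (1/5)·7/4 = 179/20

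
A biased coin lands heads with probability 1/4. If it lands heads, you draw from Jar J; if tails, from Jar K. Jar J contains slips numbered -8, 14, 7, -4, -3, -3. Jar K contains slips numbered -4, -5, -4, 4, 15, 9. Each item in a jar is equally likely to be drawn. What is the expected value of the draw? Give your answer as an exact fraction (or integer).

E[X | Jar J] = (-8 + 14 + 7 − 4 − 3 − 3)/6 = 1/2
E[X | Jar K] = (-4 − 5 − 4 + 4 + 15 + 9)/6 = 5/2
E[X] = (1/4)·1/2 + (3/4)·5/2 = 2

2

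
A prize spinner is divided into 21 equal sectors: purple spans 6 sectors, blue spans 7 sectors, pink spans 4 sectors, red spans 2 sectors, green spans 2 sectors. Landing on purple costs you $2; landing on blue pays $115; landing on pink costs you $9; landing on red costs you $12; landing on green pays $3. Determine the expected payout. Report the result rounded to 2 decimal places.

E[payout] = (6/21)·(-2) + (7/21)·115 + (4/21)·(-9) + (2/21)·(-12) + (2/21)·3 = 739/21
≈ $35.19

$35.19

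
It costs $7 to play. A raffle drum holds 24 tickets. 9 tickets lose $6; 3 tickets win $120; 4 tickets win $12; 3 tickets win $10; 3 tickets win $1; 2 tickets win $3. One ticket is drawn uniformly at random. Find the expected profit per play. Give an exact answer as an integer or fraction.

75/8 dollars

E[payout] = (9/24)·(-6) + (3/24)·120 + (4/24)·12 + (3/24)·10 + (3/24)·1 + (2/24)·3 = 131/8
Expected profit = 131/8 − 7 = 75/8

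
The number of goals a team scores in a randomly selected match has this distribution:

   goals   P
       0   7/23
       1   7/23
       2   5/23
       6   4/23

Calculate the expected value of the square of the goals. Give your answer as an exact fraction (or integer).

171/23

E[X²] = (7/23)·0 + (7/23)·1 + (5/23)·4 + (4/23)·36
     = 171/23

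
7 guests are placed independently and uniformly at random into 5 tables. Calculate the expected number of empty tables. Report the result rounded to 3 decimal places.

Let Xⱼ=1 if table j is empty. P(Xⱼ=1) = ((5-1)/5)^7 = 16384/78125.
By linearity, E[#empty] = 5·16384/78125 = 16384/15625.
≈ 1.049

1.049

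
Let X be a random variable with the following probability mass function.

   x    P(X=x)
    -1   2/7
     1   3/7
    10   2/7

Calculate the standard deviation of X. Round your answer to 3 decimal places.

4.504

E[X] = 3, E[X²] = 205/7
Var(X) = E[X²] − (E[X])² = 205/7 − 9 = 142/7
SD(X) = √(142/7) ≈ 4.504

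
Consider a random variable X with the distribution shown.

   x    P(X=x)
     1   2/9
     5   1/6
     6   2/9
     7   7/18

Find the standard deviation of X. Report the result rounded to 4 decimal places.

E[X] = 46/9, E[X²] = 283/9
Var(X) = E[X²] − (E[X])² = 283/9 − 2116/81 = 431/81
SD(X) = √(431/81) ≈ 2.3067

2.3067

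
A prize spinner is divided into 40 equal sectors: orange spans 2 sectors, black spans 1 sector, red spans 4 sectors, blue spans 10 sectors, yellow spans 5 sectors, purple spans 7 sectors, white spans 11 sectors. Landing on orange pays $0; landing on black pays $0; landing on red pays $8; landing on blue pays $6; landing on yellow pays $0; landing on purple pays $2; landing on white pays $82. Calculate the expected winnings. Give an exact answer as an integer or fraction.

126/5 dollars

E[payout] = (2/40)·0 + (1/40)·0 + (4/40)·8 + (10/40)·6 + (5/40)·0 + (7/40)·2 + (11/40)·82 = 126/5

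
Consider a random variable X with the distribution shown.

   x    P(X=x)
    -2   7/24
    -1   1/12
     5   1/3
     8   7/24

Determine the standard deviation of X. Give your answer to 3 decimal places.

4.140

E[X] = 10/3, E[X²] = 113/4
Var(X) = E[X²] − (E[X])² = 113/4 − 100/9 = 617/36
SD(X) = √(617/36) ≈ 4.140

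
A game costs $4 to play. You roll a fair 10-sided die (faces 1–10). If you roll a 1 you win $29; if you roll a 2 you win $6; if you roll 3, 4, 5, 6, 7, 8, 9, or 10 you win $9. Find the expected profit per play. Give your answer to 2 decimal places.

$6.70

E[payout] = (1/10)·6 + (4/5)·9 + (1/10)·29 = 107/10
Expected profit = 107/10 − 4 = 67/10 ≈ $6.70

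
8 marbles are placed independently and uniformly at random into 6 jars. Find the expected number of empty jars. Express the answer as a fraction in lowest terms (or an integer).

Let Xⱼ=1 if jar j is empty. P(Xⱼ=1) = ((6-1)/6)^8 = 390625/1679616.
By linearity, E[#empty] = 6·390625/1679616 = 390625/279936.

390625/279936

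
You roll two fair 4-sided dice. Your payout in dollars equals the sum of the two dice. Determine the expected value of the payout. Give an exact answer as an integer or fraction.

Distribution of the sum of the two dice: 2 w.p. 1/16, 3 w.p. 1/8, 4 w.p. 3/16, 5 w.p. 1/4, 6 w.p. 3/16, 7 w.p. 1/8, …
E[payout] = (1/16)·2 + (1/8)·3 + (3/16)·4 + (1/4)·5 + (3/16)·6 + (1/8)·7 + (1/16)·8 = 5

$5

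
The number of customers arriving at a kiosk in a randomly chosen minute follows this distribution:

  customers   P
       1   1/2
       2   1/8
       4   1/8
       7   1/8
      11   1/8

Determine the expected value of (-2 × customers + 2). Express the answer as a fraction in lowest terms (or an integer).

E[-2x+2] = (1/2)·0 + (1/8)·(-2) + (1/8)·(-6) + (1/8)·(-12) + (1/8)·(-20)
     = -5

-5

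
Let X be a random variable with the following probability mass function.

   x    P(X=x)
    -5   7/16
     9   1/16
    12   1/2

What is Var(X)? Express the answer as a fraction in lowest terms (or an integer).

4407/64

E[X] = (7/16)·(-5) + (1/16)·9 + (1/2)·12 = 35/8
E[X²] = (7/16)·25 + (1/16)·81 + (1/2)·144 = 88
Var(X) = 88 − (35/8)² = 4407/64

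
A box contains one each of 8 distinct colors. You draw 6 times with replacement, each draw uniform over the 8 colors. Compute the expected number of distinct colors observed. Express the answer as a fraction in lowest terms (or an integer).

144495/32768

Let Xⱼ=1 if type j appears at least once. P(Xⱼ=1) = 1 − ((8−1)/8)^6 = 144495/262144.
E[#distinct] = 8·144495/262144 = 144495/32768.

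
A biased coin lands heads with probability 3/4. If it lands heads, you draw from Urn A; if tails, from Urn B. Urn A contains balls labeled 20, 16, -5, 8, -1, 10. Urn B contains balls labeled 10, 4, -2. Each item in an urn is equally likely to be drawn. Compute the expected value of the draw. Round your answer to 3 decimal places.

7.000

E[X | Urn A] = (20 + 16 − 5 + 8 − 1 + 10)/6 = 8
E[X | Urn B] = (10 + 4 − 2)/3 = 4
E[X] = (3/4)·8 + (1/4)·4 = 7 ≈ 7.000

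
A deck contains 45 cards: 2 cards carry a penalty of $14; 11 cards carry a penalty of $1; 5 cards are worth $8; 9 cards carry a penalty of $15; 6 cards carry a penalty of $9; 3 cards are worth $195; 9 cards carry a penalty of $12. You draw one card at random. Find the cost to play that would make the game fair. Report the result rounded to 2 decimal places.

$6.42

E[payout] = (2/45)·(-14) + (11/45)·(-1) + (5/45)·8 + (9/45)·(-15) + (6/45)·(-9) + (3/45)·195 + (9/45)·(-12) = 289/45
Fair fee = E[payout] = 289/45 ≈ $6.42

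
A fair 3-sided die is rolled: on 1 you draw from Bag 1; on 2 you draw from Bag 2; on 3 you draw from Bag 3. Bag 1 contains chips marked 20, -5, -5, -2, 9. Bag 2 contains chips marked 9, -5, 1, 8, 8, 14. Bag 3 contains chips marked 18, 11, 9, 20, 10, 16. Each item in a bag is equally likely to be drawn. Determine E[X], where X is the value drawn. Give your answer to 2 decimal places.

7.74

E[X | Bag 1] = (20 − 5 − 5 − 2 + 9)/5 = 17/5
E[X | Bag 2] = (9 − 5 + 1 + 8 + 8 + 14)/6 = 35/6
E[X | Bag 3] = (18 + 11 + 9 + 20 + 10 + 16)/6 = 14
E[X] = (1/3)·17/5 + (1/3)·35/6 + (1/3)·14 = 697/90 ≈ 7.74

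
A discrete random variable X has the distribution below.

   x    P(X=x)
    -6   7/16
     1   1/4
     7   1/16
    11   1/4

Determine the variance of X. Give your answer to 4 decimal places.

E[X] = (7/16)·(-6) + (1/4)·1 + (1/16)·7 + (1/4)·11 = 13/16
E[X²] = (7/16)·36 + (1/4)·1 + (1/16)·49 + (1/4)·121 = 789/16
Var(X) = 789/16 − (13/16)² = 12455/256 ≈ 48.6523

48.6523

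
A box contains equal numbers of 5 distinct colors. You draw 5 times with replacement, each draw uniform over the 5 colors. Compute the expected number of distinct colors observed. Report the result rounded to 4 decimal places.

Let Xⱼ=1 if type j appears at least once. P(Xⱼ=1) = 1 − ((5−1)/5)^5 = 2101/3125.
E[#distinct] = 5·2101/3125 = 2101/625.
≈ 3.3616

3.3616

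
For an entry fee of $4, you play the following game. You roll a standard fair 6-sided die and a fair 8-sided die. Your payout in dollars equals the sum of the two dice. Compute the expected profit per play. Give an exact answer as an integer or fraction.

$4

Distribution of the sum of the two dice: 2 w.p. 1/48, 3 w.p. 1/24, 4 w.p. 1/16, 5 w.p. 1/12, 6 w.p. 5/48, 7 w.p. 1/8, …
E[payout] = (1/48)·2 + (1/24)·3 + (1/16)·4 + (1/12)·5 + (5/48)·6 + (1/8)·7 + (1/8)·8 + (1/8)·9 + (5/48)·10 + (1/12)·11 + (1/16)·12 + (1/24)·13 + (1/48)·14 = 8
Expected profit = 8 − 4 = 4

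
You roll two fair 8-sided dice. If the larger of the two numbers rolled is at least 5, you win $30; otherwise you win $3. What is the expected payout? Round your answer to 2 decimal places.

E[payout] = (1/4)·3 + (3/4)·30 = 93/4
≈ $23.25

$23.25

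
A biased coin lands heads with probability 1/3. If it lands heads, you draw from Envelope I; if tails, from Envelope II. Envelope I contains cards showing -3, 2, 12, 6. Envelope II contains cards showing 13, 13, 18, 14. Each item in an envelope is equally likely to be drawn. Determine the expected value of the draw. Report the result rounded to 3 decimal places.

11.083

E[X | Envelope I] = (-3 + 2 + 12 + 6)/4 = 17/4
E[X | Envelope II] = (13 + 13 + 18 + 14)/4 = 29/2
E[X] = (1/3)·17/4 + (2/3)·29/2 = 133/12 ≈ 11.083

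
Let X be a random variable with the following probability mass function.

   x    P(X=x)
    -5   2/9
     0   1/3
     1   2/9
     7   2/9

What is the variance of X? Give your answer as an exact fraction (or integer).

E[X] = (2/9)·(-5) + (1/3)·0 + (2/9)·1 + (2/9)·7 = 2/3
E[X²] = (2/9)·25 + (1/3)·0 + (2/9)·1 + (2/9)·49 = 50/3
Var(X) = 50/3 − (2/3)² = 146/9

146/9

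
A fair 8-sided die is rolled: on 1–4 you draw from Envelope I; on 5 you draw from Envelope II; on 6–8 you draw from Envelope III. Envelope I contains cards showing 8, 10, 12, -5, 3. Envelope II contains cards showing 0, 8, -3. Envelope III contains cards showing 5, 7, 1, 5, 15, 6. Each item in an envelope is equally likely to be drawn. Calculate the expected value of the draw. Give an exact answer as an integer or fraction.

E[X | Envelope I] = (8 + 10 + 12 − 5 + 3)/5 = 28/5
E[X | Envelope II] = (0 + 8 − 3)/3 = 5/3
E[X | Envelope III] = (5 + 7 + 1 + 5 + 15 + 6)/6 = 13/2
E[X] = (1/2)·28/5 + (1/8)·5/3 + (3/8)·13/2 = 1307/240

1307/240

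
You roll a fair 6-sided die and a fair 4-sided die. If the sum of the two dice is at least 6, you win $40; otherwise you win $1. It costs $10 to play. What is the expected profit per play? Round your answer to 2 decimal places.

$13.75

E[payout] = (5/12)·1 + (7/12)·40 = 95/4
Expected profit = 95/4 − 10 = 55/4 ≈ $13.75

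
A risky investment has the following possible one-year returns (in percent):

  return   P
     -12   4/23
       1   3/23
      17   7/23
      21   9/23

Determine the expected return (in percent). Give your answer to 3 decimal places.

E[X] = (4/23)·(-12) + (3/23)·1 + (7/23)·17 + (9/23)·21
     = 263/23 ≈ 11.435

11.435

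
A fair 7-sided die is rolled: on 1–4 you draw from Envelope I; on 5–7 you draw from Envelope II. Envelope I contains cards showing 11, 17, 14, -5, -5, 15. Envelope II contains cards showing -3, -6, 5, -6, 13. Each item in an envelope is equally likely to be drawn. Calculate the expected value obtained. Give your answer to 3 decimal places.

4.733

E[X | Envelope I] = (11 + 17 + 14 − 5 − 5 + 15)/6 = 47/6
E[X | Envelope II] = (-3 − 6 + 5 − 6 + 13)/5 = 3/5
E[X] = (4/7)·47/6 + (3/7)·3/5 = 71/15 ≈ 4.733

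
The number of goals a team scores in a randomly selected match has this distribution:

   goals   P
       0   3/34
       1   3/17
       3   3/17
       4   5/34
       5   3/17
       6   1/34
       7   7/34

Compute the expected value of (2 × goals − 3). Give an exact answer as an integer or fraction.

78/17

E[2x-3] = (3/34)·(-3) + (3/17)·(-1) + (3/17)·3 + (5/34)·5 + (3/17)·7 + (1/34)·9 + (7/34)·11
     = 78/17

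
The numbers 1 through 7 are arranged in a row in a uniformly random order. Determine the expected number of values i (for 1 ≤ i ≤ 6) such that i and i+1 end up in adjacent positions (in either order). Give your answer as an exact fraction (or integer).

12/7

For each i ∈ {1,…,6}, let Xᵢ = 1 if i and i+1 are adjacent. P(Xᵢ=1) = 2·(7−1)!/7! = 2/7.
By linearity, E[ΣXᵢ] = (6)·(2/7) = 12/7.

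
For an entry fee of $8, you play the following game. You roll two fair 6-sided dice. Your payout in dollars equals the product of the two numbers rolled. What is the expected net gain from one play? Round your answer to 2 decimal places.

$4.25

Distribution of the product of the two numbers rolled: 1 w.p. 1/36, 2 w.p. 1/18, 3 w.p. 1/18, 4 w.p. 1/12, 5 w.p. 1/18, 6 w.p. 1/9, …
E[payout] = (1/36)·1 + (1/18)·2 + (1/18)·3 + (1/12)·4 + (1/18)·5 + (1/9)·6 + (1/18)·8 + (1/36)·9 + (1/18)·10 + (1/9)·12 + (1/18)·15 + (1/36)·16 + (1/18)·18 + (1/18)·20 + (1/18)·24 + (1/36)·25 + (1/18)·30 + (1/36)·36 = 49/4
Expected profit = 49/4 − 8 = 17/4 ≈ $4.25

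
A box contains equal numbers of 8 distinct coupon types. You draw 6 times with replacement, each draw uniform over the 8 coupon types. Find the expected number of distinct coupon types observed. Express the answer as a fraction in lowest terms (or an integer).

144495/32768

Let Xⱼ=1 if type j appears at least once. P(Xⱼ=1) = 1 − ((8−1)/8)^6 = 144495/262144.
E[#distinct] = 8·144495/262144 = 144495/32768.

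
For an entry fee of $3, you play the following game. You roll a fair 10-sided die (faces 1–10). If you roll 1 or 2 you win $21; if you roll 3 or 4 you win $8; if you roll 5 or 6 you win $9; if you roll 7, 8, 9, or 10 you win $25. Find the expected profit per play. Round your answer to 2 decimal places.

$14.60

E[payout] = (1/5)·8 + (1/5)·9 + (1/5)·21 + (2/5)·25 = 88/5
Expected profit = 88/5 − 3 = 73/5 ≈ $14.60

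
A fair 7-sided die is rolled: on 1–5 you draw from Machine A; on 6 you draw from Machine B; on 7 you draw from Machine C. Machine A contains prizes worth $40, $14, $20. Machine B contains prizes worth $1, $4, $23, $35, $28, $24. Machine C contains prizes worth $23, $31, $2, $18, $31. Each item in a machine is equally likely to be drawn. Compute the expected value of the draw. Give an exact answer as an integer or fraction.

327/14 dollars

E[X | Machine A] = (40 + 14 + 20)/3 = 74/3
E[X | Machine B] = (1 + 4 + 23 + 35 + 28 + 24)/6 = 115/6
E[X | Machine C] = (23 + 31 + 2 + 18 + 31)/5 = 21
E[X] = (5/7)·74/3 + (1/7)·115/6 + (1/7)·21 = 327/14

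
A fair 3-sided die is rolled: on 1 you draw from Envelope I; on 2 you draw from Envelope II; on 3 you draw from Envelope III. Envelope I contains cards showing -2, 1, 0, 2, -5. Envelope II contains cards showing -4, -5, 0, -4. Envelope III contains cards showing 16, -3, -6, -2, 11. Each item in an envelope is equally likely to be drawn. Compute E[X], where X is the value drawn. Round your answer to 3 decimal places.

-0.283

E[X | Envelope I] = (-2 + 1 + 0 + 2 − 5)/5 = -4/5
E[X | Envelope II] = (-4 − 5 + 0 − 4)/4 = -13/4
E[X | Envelope III] = (16 − 3 − 6 − 2 + 11)/5 = 16/5
E[X] = (1/3)·(-4/5) + (1/3)·(-13/4) + (1/3)·16/5 = -17/60 ≈ -0.283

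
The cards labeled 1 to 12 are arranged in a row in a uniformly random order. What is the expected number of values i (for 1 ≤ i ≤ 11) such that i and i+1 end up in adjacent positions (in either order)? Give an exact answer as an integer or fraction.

11/6

For each i ∈ {1,…,11}, let Xᵢ = 1 if i and i+1 are adjacent. P(Xᵢ=1) = 2·(12−1)!/12! = 2/12.
By linearity, E[ΣXᵢ] = (11)·(2/12) = 11/6.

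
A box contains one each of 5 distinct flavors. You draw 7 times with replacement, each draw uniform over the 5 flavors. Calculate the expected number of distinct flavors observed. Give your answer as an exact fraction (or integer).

61741/15625

Let Xⱼ=1 if type j appears at least once. P(Xⱼ=1) = 1 − ((5−1)/5)^7 = 61741/78125.
E[#distinct] = 5·61741/78125 = 61741/15625.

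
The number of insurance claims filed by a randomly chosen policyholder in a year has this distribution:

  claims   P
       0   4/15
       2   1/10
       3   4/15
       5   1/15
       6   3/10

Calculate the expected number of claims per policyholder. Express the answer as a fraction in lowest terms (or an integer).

E[X] = (4/15)·0 + (1/10)·2 + (4/15)·3 + (1/15)·5 + (3/10)·6
     = 47/15

47/15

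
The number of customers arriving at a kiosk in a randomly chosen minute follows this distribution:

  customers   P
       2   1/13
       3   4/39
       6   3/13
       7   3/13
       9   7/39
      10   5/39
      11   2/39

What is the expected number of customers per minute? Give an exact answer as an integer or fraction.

90/13

E[X] = (1/13)·2 + (4/39)·3 + (3/13)·6 + (3/13)·7 + (7/39)·9 + (5/39)·10 + (2/39)·11
     = 90/13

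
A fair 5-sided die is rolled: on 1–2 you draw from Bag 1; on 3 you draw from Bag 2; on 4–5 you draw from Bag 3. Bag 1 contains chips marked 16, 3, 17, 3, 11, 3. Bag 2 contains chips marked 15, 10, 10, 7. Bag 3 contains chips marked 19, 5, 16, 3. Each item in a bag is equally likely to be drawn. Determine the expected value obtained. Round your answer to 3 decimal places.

9.933

E[X | Bag 1] = (16 + 3 + 17 + 3 + 11 + 3)/6 = 53/6
E[X | Bag 2] = (15 + 10 + 10 + 7)/4 = 21/2
E[X | Bag 3] = (19 + 5 + 16 + 3)/4 = 43/4
E[X] = (2/5)·53/6 + (1/5)·21/2 + (2/5)·43/4 = 149/15 ≈ 9.933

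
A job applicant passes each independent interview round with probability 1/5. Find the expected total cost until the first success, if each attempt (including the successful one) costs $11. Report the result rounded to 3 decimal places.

$55.000

E[#attempts] = 1/p = 5; E[cost] = 11·5 = 55.
≈ 55.000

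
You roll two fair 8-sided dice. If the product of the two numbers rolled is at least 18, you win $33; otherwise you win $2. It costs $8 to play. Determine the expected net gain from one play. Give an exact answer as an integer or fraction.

E[payout] = (17/32)·2 + (15/32)·33 = 529/32
Expected profit = 529/32 − 8 = 273/32

273/32 dollars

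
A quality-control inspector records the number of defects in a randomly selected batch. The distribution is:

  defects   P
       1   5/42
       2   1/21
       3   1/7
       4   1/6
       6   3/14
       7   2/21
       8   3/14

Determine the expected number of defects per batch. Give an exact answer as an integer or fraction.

209/42

E[X] = (5/42)·1 + (1/21)·2 + (1/7)·3 + (1/6)·4 + (3/14)·6 + (2/21)·7 + (3/14)·8
     = 209/42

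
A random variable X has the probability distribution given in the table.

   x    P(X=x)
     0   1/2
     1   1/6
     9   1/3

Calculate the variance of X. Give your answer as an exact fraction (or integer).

E[X] = (1/2)·0 + (1/6)·1 + (1/3)·9 = 19/6
E[X²] = (1/2)·0 + (1/6)·1 + (1/3)·81 = 163/6
Var(X) = 163/6 − (19/6)² = 617/36

617/36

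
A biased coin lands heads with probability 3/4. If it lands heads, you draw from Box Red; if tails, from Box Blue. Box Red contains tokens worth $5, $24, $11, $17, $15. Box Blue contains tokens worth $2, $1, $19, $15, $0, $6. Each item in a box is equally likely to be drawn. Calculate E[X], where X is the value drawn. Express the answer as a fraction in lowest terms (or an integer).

E[X | Box Red] = (5 + 24 + 11 + 17 + 15)/5 = 72/5
E[X | Box Blue] = (2 + 1 + 19 + 15 + 0 + 6)/6 = 43/6
E[X] = (3/4)·72/5 + (1/4)·43/6 = 1511/120

1511/120 dollars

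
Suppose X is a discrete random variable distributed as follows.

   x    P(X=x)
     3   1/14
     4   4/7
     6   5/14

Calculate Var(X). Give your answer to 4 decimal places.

E[X] = (1/14)·3 + (4/7)·4 + (5/14)·6 = 65/14
E[X²] = (1/14)·9 + (4/7)·16 + (5/14)·36 = 317/14
Var(X) = 317/14 − (65/14)² = 213/196 ≈ 1.0867

1.0867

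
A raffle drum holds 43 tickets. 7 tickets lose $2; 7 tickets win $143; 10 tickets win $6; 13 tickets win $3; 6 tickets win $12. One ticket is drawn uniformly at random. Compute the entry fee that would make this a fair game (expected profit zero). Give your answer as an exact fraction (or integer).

E[payout] = (7/43)·(-2) + (7/43)·143 + (10/43)·6 + (13/43)·3 + (6/43)·12 = 1158/43
Fair fee = E[payout] = 1158/43

1158/43 dollars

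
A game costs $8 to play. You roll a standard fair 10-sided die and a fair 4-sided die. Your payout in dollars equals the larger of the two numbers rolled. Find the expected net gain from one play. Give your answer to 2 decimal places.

Distribution of the larger of the two numbers rolled: 1 w.p. 1/40, 2 w.p. 3/40, 3 w.p. 1/8, 4 w.p. 7/40, 5 w.p. 1/10, 6 w.p. 1/10, …
E[payout] = (1/40)·1 + (3/40)·2 + (1/8)·3 + (7/40)·4 + (1/10)·5 + (1/10)·6 + (1/10)·7 + (1/10)·8 + (1/10)·9 + (1/10)·10 = 23/4
Expected profit = 23/4 − 8 = -9/4 ≈ -$2.25

-$2.25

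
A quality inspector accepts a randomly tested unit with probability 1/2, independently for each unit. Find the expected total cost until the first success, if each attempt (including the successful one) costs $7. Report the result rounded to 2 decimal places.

E[#attempts] = 1/p = 2; E[cost] = 7·2 = 14.
≈ 14.00

$14.00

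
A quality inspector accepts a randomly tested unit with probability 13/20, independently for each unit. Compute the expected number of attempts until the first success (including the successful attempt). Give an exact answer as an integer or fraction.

For a geometric distribution, E[trials] = 1/p = 1/(13/20) = 20/13.

20/13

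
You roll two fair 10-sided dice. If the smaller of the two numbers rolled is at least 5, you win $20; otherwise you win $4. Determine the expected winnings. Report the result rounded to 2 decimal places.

E[payout] = (16/25)·4 + (9/25)·20 = 244/25
≈ $9.76

$9.76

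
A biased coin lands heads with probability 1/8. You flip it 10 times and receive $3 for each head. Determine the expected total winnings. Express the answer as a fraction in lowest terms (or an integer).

E[#heads] = 10·1/8 = 5/4 (linearity over flips).
E[winnings] = 3·5/4 = 15/4.

15/4 dollars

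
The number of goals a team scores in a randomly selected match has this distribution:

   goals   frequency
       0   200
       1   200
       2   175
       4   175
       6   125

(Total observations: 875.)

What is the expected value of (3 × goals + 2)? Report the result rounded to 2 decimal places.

8.86

Total = 875, so P(goals=0) = 200/875, etc.
E[3x+2] = (8/35)·2 + (8/35)·5 + (1/5)·8 + (1/5)·14 + (1/7)·20
     = 62/7 ≈ 8.86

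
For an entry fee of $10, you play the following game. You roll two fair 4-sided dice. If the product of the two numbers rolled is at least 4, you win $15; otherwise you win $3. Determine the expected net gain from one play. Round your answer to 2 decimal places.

E[payout] = (5/16)·3 + (11/16)·15 = 45/4
Expected profit = 45/4 − 10 = 5/4 ≈ $1.25

$1.25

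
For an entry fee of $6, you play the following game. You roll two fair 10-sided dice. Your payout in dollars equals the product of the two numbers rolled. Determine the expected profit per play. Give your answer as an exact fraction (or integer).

Distribution of the product of the two numbers rolled: 1 w.p. 1/100, 2 w.p. 1/50, 3 w.p. 1/50, 4 w.p. 3/100, 5 w.p. 1/50, 6 w.p. 1/25, …
E[payout] = (1/100)·1 + (1/50)·2 + (1/50)·3 + (3/100)·4 + (1/50)·5 + (1/25)·6 + (1/50)·7 + (1/25)·8 + (3/100)·9 + (1/25)·10 + (1/25)·12 + (1/50)·14 + (1/50)·15 + (3/100)·16 + (1/25)·18 + (1/25)·20 + (1/50)·21 + (1/25)·24 + (1/100)·25 + (1/50)·27 + (1/50)·28 + (1/25)·30 + (1/50)·32 + (1/50)·35 + (3/100)·36 + (1/25)·40 + (1/50)·42 + (1/50)·45 + (1/50)·48 + (1/100)·49 + (1/50)·50 + (1/50)·54 + (1/50)·56 + (1/50)·60 + (1/50)·63 + (1/100)·64 + (1/50)·70 + (1/50)·72 + (1/50)·80 + (1/100)·81 + (1/50)·90 + (1/100)·100 = 121/4
Expected profit = 121/4 − 6 = 97/4

97/4 dollars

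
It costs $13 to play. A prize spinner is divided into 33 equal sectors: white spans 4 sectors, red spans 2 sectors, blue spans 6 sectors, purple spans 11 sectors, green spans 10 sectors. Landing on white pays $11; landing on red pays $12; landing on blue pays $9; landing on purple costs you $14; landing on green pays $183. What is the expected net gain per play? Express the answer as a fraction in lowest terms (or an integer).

1369/33 dollars

E[payout] = (4/33)·11 + (2/33)·12 + (6/33)·9 + (11/33)·(-14) + (10/33)·183 = 1798/33
Expected profit = 1798/33 − 13 = 1369/33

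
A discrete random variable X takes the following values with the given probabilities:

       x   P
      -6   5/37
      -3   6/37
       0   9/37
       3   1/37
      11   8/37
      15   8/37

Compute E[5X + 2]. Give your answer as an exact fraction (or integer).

E[5x+2] = (5/37)·(-28) + (6/37)·(-13) + (9/37)·2 + (1/37)·17 + (8/37)·57 + (8/37)·77
     = 889/37

889/37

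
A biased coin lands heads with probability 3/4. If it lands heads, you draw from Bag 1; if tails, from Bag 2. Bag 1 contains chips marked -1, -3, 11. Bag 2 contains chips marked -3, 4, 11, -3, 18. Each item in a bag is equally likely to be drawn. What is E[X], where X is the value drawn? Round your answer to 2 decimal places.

E[X | Bag 1] = (-1 − 3 + 11)/3 = 7/3
E[X | Bag 2] = (-3 + 4 + 11 − 3 + 18)/5 = 27/5
E[X] = (3/4)·7/3 + (1/4)·27/5 = 31/10 ≈ 3.10

3.10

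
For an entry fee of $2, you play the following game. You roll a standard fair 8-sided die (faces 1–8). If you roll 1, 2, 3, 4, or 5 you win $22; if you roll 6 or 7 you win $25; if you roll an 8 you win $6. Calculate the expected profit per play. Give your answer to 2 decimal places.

E[payout] = (1/8)·6 + (5/8)·22 + (1/4)·25 = 83/4
Expected profit = 83/4 − 2 = 75/4 ≈ $18.75

$18.75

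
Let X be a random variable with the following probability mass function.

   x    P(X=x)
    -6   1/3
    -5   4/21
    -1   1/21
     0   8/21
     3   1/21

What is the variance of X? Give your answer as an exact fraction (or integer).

1334/147

E[X] = (1/3)·(-6) + (4/21)·(-5) + (1/21)·(-1) + (8/21)·0 + (1/21)·3 = -20/7
E[X²] = (1/3)·36 + (4/21)·25 + (1/21)·1 + (8/21)·0 + (1/21)·9 = 362/21
Var(X) = 362/21 − (-20/7)² = 1334/147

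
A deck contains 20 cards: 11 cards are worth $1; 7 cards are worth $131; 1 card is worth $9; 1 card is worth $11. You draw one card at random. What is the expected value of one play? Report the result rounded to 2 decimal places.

$47.40

E[payout] = (11/20)·1 + (7/20)·131 + (1/20)·9 + (1/20)·11 = 237/5
≈ $47.40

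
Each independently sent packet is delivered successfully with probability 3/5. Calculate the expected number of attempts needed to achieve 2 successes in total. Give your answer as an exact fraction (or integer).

By linearity (sum of 2 independent geometric waits), E[trials] = 2/p = 2/(3/5) = 10/3.

10/3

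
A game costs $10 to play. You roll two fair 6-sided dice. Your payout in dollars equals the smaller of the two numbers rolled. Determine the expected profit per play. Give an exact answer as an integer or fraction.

Distribution of the smaller of the two numbers rolled: 1 w.p. 11/36, 2 w.p. 1/4, 3 w.p. 7/36, 4 w.p. 5/36, 5 w.p. 1/12, 6 w.p. 1/36
E[payout] = (11/36)·1 + (1/4)·2 + (7/36)·3 + (5/36)·4 + (1/12)·5 + (1/36)·6 = 91/36
Expected profit = 91/36 − 10 = -269/36

-269/36 dollars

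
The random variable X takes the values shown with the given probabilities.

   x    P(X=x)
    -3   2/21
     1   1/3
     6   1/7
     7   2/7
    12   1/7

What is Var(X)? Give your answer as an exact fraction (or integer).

8630/441

E[X] = (2/21)·(-3) + (1/3)·1 + (1/7)·6 + (2/7)·7 + (1/7)·12 = 97/21
E[X²] = (2/21)·9 + (1/3)·1 + (1/7)·36 + (2/7)·49 + (1/7)·144 = 859/21
Var(X) = 859/21 − (97/21)² = 8630/441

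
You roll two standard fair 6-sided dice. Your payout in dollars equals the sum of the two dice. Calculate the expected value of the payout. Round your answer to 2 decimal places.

Distribution of the sum of the two dice: 2 w.p. 1/36, 3 w.p. 1/18, 4 w.p. 1/12, 5 w.p. 1/9, 6 w.p. 5/36, 7 w.p. 1/6, …
E[payout] = (1/36)·2 + (1/18)·3 + (1/12)·4 + (1/9)·5 + (5/36)·6 + (1/6)·7 + (5/36)·8 + (1/9)·9 + (1/12)·10 + (1/18)·11 + (1/36)·12 = 7
≈ $7.00

$7.00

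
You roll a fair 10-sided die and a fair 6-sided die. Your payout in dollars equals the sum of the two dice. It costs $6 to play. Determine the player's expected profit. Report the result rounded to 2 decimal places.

$3.00

Distribution of the sum of the two dice: 2 w.p. 1/60, 3 w.p. 1/30, 4 w.p. 1/20, 5 w.p. 1/15, 6 w.p. 1/12, 7 w.p. 1/10, …
E[payout] = (1/60)·2 + (1/30)·3 + (1/20)·4 + (1/15)·5 + (1/12)·6 + (1/10)·7 + (1/10)·8 + (1/10)·9 + (1/10)·10 + (1/10)·11 + (1/12)·12 + (1/15)·13 + (1/20)·14 + (1/30)·15 + (1/60)·16 = 9
Expected profit = 9 − 6 = 3 ≈ $3.00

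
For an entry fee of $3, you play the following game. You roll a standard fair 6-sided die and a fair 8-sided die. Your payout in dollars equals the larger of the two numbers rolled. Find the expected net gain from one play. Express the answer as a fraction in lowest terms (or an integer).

107/48 dollars

Distribution of the larger of the two numbers rolled: 1 w.p. 1/48, 2 w.p. 1/16, 3 w.p. 5/48, 4 w.p. 7/48, 5 w.p. 3/16, 6 w.p. 11/48, …
E[payout] = (1/48)·1 + (1/16)·2 + (5/48)·3 + (7/48)·4 + (3/16)·5 + (11/48)·6 + (1/8)·7 + (1/8)·8 = 251/48
Expected profit = 251/48 − 3 = 107/48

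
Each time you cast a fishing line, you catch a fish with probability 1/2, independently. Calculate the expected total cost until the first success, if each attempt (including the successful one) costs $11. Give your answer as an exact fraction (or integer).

$22

E[#attempts] = 1/p = 2; E[cost] = 11·2 = 22.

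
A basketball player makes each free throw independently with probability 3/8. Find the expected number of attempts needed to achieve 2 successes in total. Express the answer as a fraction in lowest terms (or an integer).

16/3

By linearity (sum of 2 independent geometric waits), E[trials] = 2/p = 2/(3/8) = 16/3.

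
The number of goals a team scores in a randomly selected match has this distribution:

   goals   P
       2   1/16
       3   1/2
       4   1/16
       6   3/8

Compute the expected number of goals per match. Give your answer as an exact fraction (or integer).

33/8

E[X] = (1/16)·2 + (1/2)·3 + (1/16)·4 + (3/8)·6
     = 33/8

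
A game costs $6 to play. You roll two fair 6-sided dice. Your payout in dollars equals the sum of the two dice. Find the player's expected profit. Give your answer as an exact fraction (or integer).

Distribution of the sum of the two dice: 2 w.p. 1/36, 3 w.p. 1/18, 4 w.p. 1/12, 5 w.p. 1/9, 6 w.p. 5/36, 7 w.p. 1/6, …
E[payout] = (1/36)·2 + (1/18)·3 + (1/12)·4 + (1/9)·5 + (5/36)·6 + (1/6)·7 + (5/36)·8 + (1/9)·9 + (1/12)·10 + (1/18)·11 + (1/36)·12 = 7
Expected profit = 7 − 6 = 1

$1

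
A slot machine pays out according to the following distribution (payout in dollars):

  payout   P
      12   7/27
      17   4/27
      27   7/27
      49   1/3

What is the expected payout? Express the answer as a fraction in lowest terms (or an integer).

782/27 dollars

E[X] = (7/27)·12 + (4/27)·17 + (7/27)·27 + (1/3)·49
     = 782/27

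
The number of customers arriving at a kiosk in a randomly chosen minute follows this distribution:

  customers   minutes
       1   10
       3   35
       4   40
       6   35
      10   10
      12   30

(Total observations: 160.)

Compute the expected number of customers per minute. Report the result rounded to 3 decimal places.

Total = 160, so P(customers=1) = 10/160, etc.
E[X] = (1/16)·1 + (7/32)·3 + (1/4)·4 + (7/32)·6 + (1/16)·10 + (3/16)·12
     = 189/32 ≈ 5.906

5.906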